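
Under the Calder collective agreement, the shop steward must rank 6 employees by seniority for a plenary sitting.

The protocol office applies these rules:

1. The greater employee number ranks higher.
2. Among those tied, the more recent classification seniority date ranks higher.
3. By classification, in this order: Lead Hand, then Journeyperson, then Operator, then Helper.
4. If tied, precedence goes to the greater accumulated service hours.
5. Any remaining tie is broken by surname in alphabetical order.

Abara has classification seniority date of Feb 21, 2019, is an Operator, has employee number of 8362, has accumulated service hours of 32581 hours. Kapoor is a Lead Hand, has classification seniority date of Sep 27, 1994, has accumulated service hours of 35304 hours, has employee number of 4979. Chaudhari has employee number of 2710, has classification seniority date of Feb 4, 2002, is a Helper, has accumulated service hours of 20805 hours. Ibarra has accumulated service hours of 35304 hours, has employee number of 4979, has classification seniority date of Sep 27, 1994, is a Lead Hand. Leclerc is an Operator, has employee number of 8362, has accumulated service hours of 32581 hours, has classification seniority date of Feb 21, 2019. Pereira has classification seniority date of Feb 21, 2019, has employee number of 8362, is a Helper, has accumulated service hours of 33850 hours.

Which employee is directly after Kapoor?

By employee number (higher first): Abara, Leclerc and Pereira (each 8362); then Ibarra and Kapoor (both 4979); then Chaudhari (2710).
Abara, Leclerc and Pereira all have classification seniority date Feb 21, 2019, so the next rule applies.
Among Abara, Leclerc and Pereira, by classification: Abara and Leclerc (Operator) before Pereira (Helper).
Abara and Leclerc both have accumulated service hours 32581 hours, so the next rule applies.
Among Abara and Leclerc, alphabetically by surname: Abara before Leclerc.
Ibarra and Kapoor both have classification seniority date Sep 27, 1994, so the next rule applies.
Ibarra and Kapoor are each Lead Hand, so the next rule applies.
Ibarra and Kapoor both have accumulated service hours 35304 hours, so the next rule applies.
Among Ibarra and Kapoor, alphabetically by surname: Ibarra before Kapoor.
Order: Abara, Leclerc, Pereira, Ibarra, Kapoor, Chaudhari.

Chaudhari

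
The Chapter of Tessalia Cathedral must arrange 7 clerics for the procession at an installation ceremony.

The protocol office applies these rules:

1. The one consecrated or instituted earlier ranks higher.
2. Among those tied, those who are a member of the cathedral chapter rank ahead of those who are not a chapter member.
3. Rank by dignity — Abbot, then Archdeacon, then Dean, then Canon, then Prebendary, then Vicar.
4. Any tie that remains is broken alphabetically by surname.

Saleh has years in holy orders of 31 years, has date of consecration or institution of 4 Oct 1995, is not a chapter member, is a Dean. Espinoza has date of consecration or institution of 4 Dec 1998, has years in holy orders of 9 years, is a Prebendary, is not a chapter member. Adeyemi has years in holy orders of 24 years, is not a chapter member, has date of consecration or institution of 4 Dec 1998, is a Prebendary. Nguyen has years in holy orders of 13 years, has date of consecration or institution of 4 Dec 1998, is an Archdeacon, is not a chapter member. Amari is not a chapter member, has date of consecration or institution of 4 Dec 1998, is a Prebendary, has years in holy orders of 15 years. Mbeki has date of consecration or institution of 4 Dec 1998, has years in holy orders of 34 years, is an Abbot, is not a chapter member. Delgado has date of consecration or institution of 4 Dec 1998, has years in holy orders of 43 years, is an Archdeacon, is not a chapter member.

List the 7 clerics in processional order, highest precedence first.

By date of consecration or institution (earlier first): Saleh (4 Oct 1995); then Mbeki, Delgado, Nguyen, Adeyemi, Amari and Espinoza (each 4 Dec 1998).
Mbeki, Delgado, Nguyen, Adeyemi, Amari and Espinoza are each not a chapter member, so the next rule applies.
Among Mbeki, Delgado, Nguyen, Adeyemi, Amari and Espinoza, by dignity: Mbeki (Abbot) before Delgado and Nguyen (Archdeacon) before Adeyemi, Amari and Espinoza (Prebendary).
Among Delgado and Nguyen, alphabetically by surname: Delgado before Nguyen.
Among Adeyemi, Amari and Espinoza, alphabetically by surname: Adeyemi before Amari before Espinoza.
Full order: Saleh, Mbeki, Delgado, Nguyen, Adeyemi, Amari, Espinoza.

Saleh, Mbeki, Delgado, Nguyen, Adeyemi, Amari, Espinoza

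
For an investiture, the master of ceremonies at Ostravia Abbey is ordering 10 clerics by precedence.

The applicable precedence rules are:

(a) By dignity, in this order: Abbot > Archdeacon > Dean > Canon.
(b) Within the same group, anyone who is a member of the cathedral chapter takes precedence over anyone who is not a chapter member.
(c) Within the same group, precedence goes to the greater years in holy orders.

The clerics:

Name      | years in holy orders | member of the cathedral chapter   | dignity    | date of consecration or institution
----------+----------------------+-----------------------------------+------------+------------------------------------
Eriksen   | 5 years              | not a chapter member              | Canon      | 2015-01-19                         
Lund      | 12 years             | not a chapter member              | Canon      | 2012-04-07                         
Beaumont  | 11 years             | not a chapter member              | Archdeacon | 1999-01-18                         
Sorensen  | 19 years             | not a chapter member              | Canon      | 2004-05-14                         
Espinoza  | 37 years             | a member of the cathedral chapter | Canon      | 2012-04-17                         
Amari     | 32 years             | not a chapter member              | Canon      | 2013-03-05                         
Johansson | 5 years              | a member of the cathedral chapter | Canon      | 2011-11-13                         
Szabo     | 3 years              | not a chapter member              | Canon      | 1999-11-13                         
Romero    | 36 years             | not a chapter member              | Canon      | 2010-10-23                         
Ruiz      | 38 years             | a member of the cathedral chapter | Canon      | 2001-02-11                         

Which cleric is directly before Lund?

By dignity: Beaumont (Archdeacon); then Ruiz, Espinoza, Johansson, Romero, Amari, Sorensen, Lund, Eriksen and Szabo (Canon).
Among Ruiz, Espinoza, Johansson, Romero, Amari, Sorensen, Lund, Eriksen and Szabo, a member of the cathedral chapter before not a chapter member: Ruiz, Espinoza and Johansson (a member of the cathedral chapter) before Romero, Amari, Sorensen, Lund, Eriksen and Szabo (not a chapter member).
Among Ruiz, Espinoza and Johansson, by years in holy orders (higher first): Ruiz (38 years) before Espinoza (37 years) before Johansson (5 years).
Among Romero, Amari, Sorensen, Lund, Eriksen and Szabo, by years in holy orders (higher first): Romero (36 years) before Amari (32 years) before Sorensen (19 years) before Lund (12 years) before Eriksen (5 years) before Szabo (3 years).
Order: Beaumont, Ruiz, Espinoza, Johansson, Romero, Amari, Sorensen, Lund, Eriksen, Szabo.

Sorensen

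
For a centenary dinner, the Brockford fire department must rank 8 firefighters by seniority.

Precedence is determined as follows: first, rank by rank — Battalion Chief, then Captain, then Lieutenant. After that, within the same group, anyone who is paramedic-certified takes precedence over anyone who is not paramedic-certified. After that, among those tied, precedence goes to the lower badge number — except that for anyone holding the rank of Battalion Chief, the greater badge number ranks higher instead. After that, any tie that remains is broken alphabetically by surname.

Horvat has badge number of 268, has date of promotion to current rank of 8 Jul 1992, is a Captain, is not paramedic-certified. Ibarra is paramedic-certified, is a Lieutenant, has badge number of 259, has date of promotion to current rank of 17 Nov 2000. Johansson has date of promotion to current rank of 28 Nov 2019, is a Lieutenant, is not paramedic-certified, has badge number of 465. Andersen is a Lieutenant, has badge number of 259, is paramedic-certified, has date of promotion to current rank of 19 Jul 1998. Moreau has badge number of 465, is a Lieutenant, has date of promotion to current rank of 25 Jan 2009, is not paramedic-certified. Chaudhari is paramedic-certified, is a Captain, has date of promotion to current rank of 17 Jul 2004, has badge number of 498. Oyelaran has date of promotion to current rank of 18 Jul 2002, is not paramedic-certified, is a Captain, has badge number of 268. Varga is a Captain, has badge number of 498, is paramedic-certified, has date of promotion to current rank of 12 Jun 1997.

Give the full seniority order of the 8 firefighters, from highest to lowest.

Chaudhari, Varga, Horvat, Oyelaran, Andersen, Ibarra, Johansson, Moreau

By rank: Chaudhari, Varga, Horvat and Oyelaran (Captain); then Andersen, Ibarra, Johansson and Moreau (Lieutenant).
Among Chaudhari, Varga, Horvat and Oyelaran, paramedic-certified before not paramedic-certified: Chaudhari and Varga (paramedic-certified) before Horvat and Oyelaran (not paramedic-certified).
Chaudhari and Varga both have badge number 498, so the next rule applies.
Among Chaudhari and Varga, alphabetically by surname: Chaudhari before Varga.
Horvat and Oyelaran both have badge number 268, so the next rule applies.
Among Horvat and Oyelaran, alphabetically by surname: Horvat before Oyelaran.
Among Andersen, Ibarra, Johansson and Moreau, paramedic-certified before not paramedic-certified: Andersen and Ibarra (paramedic-certified) before Johansson and Moreau (not paramedic-certified).
Andersen and Ibarra both have badge number 259, so the next rule applies.
Among Andersen and Ibarra, alphabetically by surname: Andersen before Ibarra.
Johansson and Moreau both have badge number 465, so the next rule applies.
Among Johansson and Moreau, alphabetically by surname: Johansson before Moreau.
Full order: Chaudhari, Varga, Horvat, Oyelaran, Andersen, Ibarra, Johansson, Moreau.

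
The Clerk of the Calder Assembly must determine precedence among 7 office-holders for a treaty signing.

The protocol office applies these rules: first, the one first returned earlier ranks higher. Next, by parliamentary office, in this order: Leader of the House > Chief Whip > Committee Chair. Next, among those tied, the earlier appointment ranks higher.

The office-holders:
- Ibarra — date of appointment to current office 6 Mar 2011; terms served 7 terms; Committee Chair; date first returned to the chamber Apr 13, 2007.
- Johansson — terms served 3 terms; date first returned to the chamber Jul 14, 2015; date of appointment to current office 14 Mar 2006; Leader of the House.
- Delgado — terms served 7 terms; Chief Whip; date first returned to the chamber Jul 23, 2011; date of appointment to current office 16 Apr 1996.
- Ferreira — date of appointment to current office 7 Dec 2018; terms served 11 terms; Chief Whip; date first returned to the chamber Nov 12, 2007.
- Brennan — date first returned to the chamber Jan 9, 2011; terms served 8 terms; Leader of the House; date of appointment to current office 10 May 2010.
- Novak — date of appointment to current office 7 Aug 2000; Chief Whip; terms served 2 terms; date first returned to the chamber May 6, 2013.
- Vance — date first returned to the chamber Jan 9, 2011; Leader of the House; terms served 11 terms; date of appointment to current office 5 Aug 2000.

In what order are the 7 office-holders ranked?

By date first returned to the chamber (earlier first): Ibarra (Apr 13, 2007); then Ferreira (Nov 12, 2007); then Vance and Brennan (both Jan 9, 2011); then Delgado (Jul 23, 2011); then Novak (May 6, 2013); then Johansson (Jul 14, 2015).
Vance and Brennan are each Leader of the House, so the next rule applies.
Among Vance and Brennan, by date of appointment to current office (earlier first): Vance (5 Aug 2000) before Brennan (10 May 2010).
Full order: Ibarra, Ferreira, Vance, Brennan, Delgado, Novak, Johansson.

Ibarra, Ferreira, Vance, Brennan, Delgado, Novak, Johansson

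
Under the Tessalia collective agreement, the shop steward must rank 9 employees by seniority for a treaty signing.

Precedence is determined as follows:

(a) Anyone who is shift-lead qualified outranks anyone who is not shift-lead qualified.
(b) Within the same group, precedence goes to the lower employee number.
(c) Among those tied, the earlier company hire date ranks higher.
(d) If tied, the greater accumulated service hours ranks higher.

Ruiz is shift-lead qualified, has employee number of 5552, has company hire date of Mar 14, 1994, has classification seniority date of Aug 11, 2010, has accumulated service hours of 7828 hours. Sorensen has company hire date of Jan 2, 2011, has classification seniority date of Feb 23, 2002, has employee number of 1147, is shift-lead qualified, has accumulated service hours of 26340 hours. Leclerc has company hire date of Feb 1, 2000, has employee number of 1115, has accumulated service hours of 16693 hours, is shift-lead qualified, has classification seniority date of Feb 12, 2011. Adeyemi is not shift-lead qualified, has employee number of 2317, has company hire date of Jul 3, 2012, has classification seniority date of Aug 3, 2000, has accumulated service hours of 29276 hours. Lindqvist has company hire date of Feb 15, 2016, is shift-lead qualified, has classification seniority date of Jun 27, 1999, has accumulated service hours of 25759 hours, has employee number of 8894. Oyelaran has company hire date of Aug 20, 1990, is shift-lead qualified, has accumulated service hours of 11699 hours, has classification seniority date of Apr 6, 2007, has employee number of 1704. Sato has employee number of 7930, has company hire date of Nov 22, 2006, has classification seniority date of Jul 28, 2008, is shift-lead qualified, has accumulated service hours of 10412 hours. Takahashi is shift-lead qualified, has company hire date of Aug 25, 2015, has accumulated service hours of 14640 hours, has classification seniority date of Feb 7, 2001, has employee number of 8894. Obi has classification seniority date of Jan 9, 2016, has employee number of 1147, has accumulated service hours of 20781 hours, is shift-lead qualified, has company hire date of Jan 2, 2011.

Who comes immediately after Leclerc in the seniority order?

By the first rule: Leclerc, Sorensen, Obi, Oyelaran, Ruiz, Sato, Takahashi and Lindqvist (each shift-lead qualified); then Adeyemi (not shift-lead qualified).
Among Leclerc, Sorensen, Obi, Oyelaran, Ruiz, Sato, Takahashi and Lindqvist, by employee number (lower first): Leclerc (1115) before Sorensen and Obi (1147) before Oyelaran (1704) before Ruiz (5552) before Sato (7930) before Takahashi and Lindqvist (8894).
Sorensen and Obi both have company hire date Jan 2, 2011, so the next rule applies.
Among Sorensen and Obi, by accumulated service hours (higher first): Sorensen (26340 hours) before Obi (20781 hours).
Among Takahashi and Lindqvist, by company hire date (earlier first): Takahashi (Aug 25, 2015) before Lindqvist (Feb 15, 2016).
Order: Leclerc, Sorensen, Obi, Oyelaran, Ruiz, Sato, Takahashi, Lindqvist, Adeyemi.

Sorensen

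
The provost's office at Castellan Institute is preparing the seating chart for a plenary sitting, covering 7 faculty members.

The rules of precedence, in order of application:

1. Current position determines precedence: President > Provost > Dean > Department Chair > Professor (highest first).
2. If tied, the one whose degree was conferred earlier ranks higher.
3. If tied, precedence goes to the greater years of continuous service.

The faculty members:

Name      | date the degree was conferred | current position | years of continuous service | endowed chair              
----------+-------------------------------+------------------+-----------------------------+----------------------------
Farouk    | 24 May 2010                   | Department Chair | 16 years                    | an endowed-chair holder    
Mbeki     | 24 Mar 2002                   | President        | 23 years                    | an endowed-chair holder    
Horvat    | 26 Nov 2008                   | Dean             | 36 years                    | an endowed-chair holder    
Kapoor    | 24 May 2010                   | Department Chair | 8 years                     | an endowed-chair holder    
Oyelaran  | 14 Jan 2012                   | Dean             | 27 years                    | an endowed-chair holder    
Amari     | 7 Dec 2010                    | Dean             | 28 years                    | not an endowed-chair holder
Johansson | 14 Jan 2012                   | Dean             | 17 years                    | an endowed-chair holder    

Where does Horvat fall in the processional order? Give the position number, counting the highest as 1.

2

By current position: Mbeki (President); then Horvat, Amari, Oyelaran and Johansson (Dean); then Farouk and Kapoor (Department Chair).
Among Horvat, Amari, Oyelaran and Johansson, by date the degree was conferred (earlier first): Horvat (26 Nov 2008) before Amari (7 Dec 2010) before Oyelaran and Johansson (14 Jan 2012).
Among Oyelaran and Johansson, by years of continuous service (higher first): Oyelaran (27 years) before Johansson (17 years).
Farouk and Kapoor both have date the degree was conferred 24 May 2010, so the next rule applies.
Among Farouk and Kapoor, by years of continuous service (higher first): Farouk (16 years) before Kapoor (8 years).
Order: Mbeki, Horvat, Amari, Oyelaran, Johansson, Farouk, Kapoor. So position 2.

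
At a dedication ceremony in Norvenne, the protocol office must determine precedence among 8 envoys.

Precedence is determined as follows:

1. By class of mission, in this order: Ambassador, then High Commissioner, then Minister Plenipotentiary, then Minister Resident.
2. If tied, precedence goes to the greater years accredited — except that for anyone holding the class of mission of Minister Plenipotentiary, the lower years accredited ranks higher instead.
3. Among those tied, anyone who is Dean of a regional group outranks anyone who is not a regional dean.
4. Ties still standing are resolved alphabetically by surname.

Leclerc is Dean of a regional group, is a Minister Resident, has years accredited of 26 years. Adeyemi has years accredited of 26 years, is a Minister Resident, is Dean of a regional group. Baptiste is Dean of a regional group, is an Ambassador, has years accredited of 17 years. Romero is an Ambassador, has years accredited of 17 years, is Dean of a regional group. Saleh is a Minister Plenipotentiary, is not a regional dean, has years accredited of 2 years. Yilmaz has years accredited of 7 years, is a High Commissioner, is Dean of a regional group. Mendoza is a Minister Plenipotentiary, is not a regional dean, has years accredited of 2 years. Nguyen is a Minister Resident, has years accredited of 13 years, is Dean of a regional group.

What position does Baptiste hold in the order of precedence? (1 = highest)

By class of mission: Baptiste and Romero (Ambassador); then Yilmaz (High Commissioner); then Mendoza and Saleh (Minister Plenipotentiary); then Adeyemi, Leclerc and Nguyen (Minister Resident).
Baptiste and Romero both have years accredited 17 years, so the next rule applies.
Baptiste and Romero are each Dean of a regional group, so the next rule applies.
Among Baptiste and Romero, alphabetically by surname: Baptiste before Romero.
Mendoza and Saleh both have years accredited 2 years, so the next rule applies.
Mendoza and Saleh are each not a regional dean, so the next rule applies.
Among Mendoza and Saleh, alphabetically by surname: Mendoza before Saleh.
Among Adeyemi, Leclerc and Nguyen, by years accredited (higher first): Adeyemi and Leclerc (26 years) before Nguyen (13 years).
Adeyemi and Leclerc are each Dean of a regional group, so the next rule applies.
Among Adeyemi and Leclerc, alphabetically by surname: Adeyemi before Leclerc.
Order: Baptiste, Romero, Yilmaz, Mendoza, Saleh, Adeyemi, Leclerc, Nguyen. So position 1.

1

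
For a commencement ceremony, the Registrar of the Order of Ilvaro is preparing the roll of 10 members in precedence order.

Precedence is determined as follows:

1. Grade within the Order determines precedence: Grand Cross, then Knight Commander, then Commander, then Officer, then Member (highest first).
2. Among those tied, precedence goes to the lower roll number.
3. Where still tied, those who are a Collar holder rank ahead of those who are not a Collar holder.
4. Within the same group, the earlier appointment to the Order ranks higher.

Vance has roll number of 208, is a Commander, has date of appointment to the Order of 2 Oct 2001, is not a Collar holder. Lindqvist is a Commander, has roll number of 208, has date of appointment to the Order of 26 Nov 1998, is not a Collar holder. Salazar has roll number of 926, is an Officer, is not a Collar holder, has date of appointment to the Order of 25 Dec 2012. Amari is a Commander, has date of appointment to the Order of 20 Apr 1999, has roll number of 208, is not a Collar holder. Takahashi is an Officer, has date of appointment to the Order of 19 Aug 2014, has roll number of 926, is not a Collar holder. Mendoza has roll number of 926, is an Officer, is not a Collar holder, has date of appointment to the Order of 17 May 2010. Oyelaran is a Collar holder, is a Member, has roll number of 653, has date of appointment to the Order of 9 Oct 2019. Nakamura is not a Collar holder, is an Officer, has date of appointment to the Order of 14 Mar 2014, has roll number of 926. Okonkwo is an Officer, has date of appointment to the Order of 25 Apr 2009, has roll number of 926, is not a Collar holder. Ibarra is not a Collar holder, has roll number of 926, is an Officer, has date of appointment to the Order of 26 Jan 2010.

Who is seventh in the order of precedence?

By grade within the Order: Lindqvist, Amari and Vance (Commander); then Okonkwo, Ibarra, Mendoza, Salazar, Nakamura and Takahashi (Officer); then Oyelaran (Member).
Lindqvist, Amari and Vance all have roll number 208, so the next rule applies.
Lindqvist, Amari and Vance are each not a Collar holder, so the next rule applies.
Among Lindqvist, Amari and Vance, by date of appointment to the Order (earlier first): Lindqvist (26 Nov 1998) before Amari (20 Apr 1999) before Vance (2 Oct 2001).
Okonkwo, Ibarra, Mendoza, Salazar, Nakamura and Takahashi all have roll number 926, so the next rule applies.
Okonkwo, Ibarra, Mendoza, Salazar, Nakamura and Takahashi are each not a Collar holder, so the next rule applies.
Among Okonkwo, Ibarra, Mendoza, Salazar, Nakamura and Takahashi, by date of appointment to the Order (earlier first): Okonkwo (25 Apr 2009) before Ibarra (26 Jan 2010) before Mendoza (17 May 2010) before Salazar (25 Dec 2012) before Nakamura (14 Mar 2014) before Takahashi (19 Aug 2014).
Order: Lindqvist, Amari, Vance, Okonkwo, Ibarra, Mendoza, Salazar, Nakamura, Takahashi, Oyelaran.

Salazar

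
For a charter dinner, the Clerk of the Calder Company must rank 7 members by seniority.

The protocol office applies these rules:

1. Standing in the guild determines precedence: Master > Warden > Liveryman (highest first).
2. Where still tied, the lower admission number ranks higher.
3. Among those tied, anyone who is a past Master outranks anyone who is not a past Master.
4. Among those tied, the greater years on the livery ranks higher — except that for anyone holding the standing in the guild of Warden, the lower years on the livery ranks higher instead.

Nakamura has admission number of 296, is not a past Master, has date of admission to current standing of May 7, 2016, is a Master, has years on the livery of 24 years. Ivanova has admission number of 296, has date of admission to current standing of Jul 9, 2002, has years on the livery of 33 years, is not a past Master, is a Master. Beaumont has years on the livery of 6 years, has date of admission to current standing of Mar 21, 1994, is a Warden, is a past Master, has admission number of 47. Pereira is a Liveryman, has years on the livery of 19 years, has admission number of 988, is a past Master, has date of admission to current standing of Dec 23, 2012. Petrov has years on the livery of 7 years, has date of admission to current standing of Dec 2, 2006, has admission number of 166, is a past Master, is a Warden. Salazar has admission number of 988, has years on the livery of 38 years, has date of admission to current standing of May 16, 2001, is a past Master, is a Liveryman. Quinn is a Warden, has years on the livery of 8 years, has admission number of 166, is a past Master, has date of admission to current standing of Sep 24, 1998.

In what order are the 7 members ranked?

Ivanova, Nakamura, Beaumont, Petrov, Quinn, Salazar, Pereira

By standing in the guild: Ivanova and Nakamura (Master); then Beaumont, Petrov and Quinn (Warden); then Salazar and Pereira (Liveryman).
Ivanova and Nakamura both have admission number 296, so the next rule applies.
Ivanova and Nakamura are each not a past Master, so the next rule applies.
Among Ivanova and Nakamura, by years on the livery (higher first): Ivanova (33 years) before Nakamura (24 years).
Among Beaumont, Petrov and Quinn, by admission number (lower first): Beaumont (47) before Petrov and Quinn (166).
Petrov and Quinn are each a past Master, so the next rule applies.
Among Petrov and Quinn, by years on the livery (lower first) (reversed rule for this group): Petrov (7 years) before Quinn (8 years).
Salazar and Pereira both have admission number 988, so the next rule applies.
Salazar and Pereira are each a past Master, so the next rule applies.
Among Salazar and Pereira, by years on the livery (higher first): Salazar (38 years) before Pereira (19 years).
Full order: Ivanova, Nakamura, Beaumont, Petrov, Quinn, Salazar, Pereira.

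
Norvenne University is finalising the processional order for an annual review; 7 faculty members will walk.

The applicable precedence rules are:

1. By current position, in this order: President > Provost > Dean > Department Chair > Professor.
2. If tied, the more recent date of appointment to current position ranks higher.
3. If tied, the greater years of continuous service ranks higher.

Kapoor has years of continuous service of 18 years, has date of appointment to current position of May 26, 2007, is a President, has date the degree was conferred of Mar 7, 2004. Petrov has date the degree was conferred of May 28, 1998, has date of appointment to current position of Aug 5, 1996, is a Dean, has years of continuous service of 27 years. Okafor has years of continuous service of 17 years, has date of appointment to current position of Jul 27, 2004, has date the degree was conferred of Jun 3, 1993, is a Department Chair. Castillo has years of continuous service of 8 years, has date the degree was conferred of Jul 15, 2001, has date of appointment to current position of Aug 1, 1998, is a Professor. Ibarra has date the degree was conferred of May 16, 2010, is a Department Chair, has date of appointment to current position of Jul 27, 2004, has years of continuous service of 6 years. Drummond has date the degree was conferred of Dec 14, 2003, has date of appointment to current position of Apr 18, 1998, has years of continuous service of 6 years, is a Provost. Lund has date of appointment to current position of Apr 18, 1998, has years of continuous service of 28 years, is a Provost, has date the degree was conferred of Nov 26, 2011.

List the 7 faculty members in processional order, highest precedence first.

By current position: Kapoor (President); then Lund and Drummond (Provost); then Petrov (Dean); then Okafor and Ibarra (Department Chair); then Castillo (Professor).
Lund and Drummond both have date of appointment to current position Apr 18, 1998, so the next rule applies.
Among Lund and Drummond, by years of continuous service (higher first): Lund (28 years) before Drummond (6 years).
Okafor and Ibarra both have date of appointment to current position Jul 27, 2004, so the next rule applies.
Among Okafor and Ibarra, by years of continuous service (higher first): Okafor (17 years) before Ibarra (6 years).
Full order: Kapoor, Lund, Drummond, Petrov, Okafor, Ibarra, Castillo.

Kapoor, Lund, Drummond, Petrov, Okafor, Ibarra, Castillo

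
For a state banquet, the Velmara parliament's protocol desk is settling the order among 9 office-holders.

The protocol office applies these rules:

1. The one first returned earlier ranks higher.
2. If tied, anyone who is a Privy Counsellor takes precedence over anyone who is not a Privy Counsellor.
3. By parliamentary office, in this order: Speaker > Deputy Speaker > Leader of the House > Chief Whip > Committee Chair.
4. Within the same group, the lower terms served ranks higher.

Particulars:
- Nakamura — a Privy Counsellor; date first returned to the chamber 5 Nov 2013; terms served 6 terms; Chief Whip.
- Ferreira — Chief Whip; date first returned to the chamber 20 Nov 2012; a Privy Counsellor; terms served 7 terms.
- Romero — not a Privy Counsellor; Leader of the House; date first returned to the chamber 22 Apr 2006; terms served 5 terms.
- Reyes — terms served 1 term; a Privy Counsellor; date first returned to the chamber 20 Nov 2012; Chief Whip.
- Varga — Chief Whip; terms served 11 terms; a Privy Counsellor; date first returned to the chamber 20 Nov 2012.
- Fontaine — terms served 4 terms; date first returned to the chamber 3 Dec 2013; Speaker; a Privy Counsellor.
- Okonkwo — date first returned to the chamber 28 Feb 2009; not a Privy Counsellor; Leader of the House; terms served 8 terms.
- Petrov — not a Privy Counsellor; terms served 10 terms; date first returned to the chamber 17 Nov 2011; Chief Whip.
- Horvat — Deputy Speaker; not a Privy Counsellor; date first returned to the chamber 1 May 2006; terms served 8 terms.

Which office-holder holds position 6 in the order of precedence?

By date first returned to the chamber (earlier first): Romero (22 Apr 2006); then Horvat (1 May 2006); then Okonkwo (28 Feb 2009); then Petrov (17 Nov 2011); then Reyes, Ferreira and Varga (each 20 Nov 2012); then Nakamura (5 Nov 2013); then Fontaine (3 Dec 2013).
Reyes, Ferreira and Varga are each a Privy Counsellor, so the next rule applies.
Reyes, Ferreira and Varga are each Chief Whip, so the next rule applies.
Among Reyes, Ferreira and Varga, by terms served (lower first): Reyes (1 term) before Ferreira (7 terms) before Varga (11 terms).
Order: Romero, Horvat, Okonkwo, Petrov, Reyes, Ferreira, Varga, Nakamura, Fontaine.

Ferreira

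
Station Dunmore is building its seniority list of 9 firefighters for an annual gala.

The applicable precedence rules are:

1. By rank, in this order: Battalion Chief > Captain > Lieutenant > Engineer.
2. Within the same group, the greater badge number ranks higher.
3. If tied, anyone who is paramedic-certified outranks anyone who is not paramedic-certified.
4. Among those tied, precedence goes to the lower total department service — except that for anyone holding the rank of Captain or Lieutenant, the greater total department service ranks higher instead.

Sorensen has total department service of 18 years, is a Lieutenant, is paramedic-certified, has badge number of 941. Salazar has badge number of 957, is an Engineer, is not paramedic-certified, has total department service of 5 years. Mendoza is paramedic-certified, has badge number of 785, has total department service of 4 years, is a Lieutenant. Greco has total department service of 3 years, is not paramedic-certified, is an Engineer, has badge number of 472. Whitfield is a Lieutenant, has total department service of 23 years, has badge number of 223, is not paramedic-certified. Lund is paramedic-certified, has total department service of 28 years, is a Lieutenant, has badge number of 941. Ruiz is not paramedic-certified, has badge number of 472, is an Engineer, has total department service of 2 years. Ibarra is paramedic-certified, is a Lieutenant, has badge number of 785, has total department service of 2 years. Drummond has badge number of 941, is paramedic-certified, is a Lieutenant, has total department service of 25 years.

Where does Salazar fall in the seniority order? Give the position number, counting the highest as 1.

By rank: Lund, Drummond, Sorensen, Mendoza, Ibarra and Whitfield (Lieutenant); then Salazar, Ruiz and Greco (Engineer).
Among Lund, Drummond, Sorensen, Mendoza, Ibarra and Whitfield, by badge number (higher first): Lund, Drummond and Sorensen (941) before Mendoza and Ibarra (785) before Whitfield (223).
Lund, Drummond and Sorensen are each paramedic-certified, so the next rule applies.
Among Lund, Drummond and Sorensen, by total department service (higher first) (reversed rule for this group): Lund (28 years) before Drummond (25 years) before Sorensen (18 years).
Mendoza and Ibarra are each paramedic-certified, so the next rule applies.
Among Mendoza and Ibarra, by total department service (higher first) (reversed rule for this group): Mendoza (4 years) before Ibarra (2 years).
Among Salazar, Ruiz and Greco, by badge number (higher first): Salazar (957) before Ruiz and Greco (472).
Ruiz and Greco are each not paramedic-certified, so the next rule applies.
Among Ruiz and Greco, by total department service (lower first): Ruiz (2 years) before Greco (3 years).
Order: Lund, Drummond, Sorensen, Mendoza, Ibarra, Whitfield, Salazar, Ruiz, Greco. So position 7.

7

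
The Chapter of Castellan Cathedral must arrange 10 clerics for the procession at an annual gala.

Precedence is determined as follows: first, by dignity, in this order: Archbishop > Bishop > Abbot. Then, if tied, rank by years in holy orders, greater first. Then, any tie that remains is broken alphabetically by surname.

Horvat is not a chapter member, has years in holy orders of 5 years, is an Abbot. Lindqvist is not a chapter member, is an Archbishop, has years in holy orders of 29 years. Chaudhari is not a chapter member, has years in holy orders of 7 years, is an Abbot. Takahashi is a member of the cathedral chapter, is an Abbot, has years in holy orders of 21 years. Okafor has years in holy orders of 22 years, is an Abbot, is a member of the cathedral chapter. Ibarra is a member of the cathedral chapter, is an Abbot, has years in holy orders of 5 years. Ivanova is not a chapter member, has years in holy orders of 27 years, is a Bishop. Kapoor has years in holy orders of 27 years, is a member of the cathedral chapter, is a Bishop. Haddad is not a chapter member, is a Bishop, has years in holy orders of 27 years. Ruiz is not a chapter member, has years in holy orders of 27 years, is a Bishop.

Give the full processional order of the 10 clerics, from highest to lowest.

Lindqvist, Haddad, Ivanova, Kapoor, Ruiz, Okafor, Takahashi, Chaudhari, Horvat, Ibarra

By dignity: Lindqvist (Archbishop); then Haddad, Ivanova, Kapoor and Ruiz (Bishop); then Okafor, Takahashi, Chaudhari, Horvat and Ibarra (Abbot).
Haddad, Ivanova, Kapoor and Ruiz all have years in holy orders 27 years, so the next rule applies.
Among Haddad, Ivanova, Kapoor and Ruiz, alphabetically by surname: Haddad before Ivanova before Kapoor before Ruiz.
Among Okafor, Takahashi, Chaudhari, Horvat and Ibarra, by years in holy orders (higher first): Okafor (22 years) before Takahashi (21 years) before Chaudhari (7 years) before Horvat and Ibarra (5 years).
Among Horvat and Ibarra, alphabetically by surname: Horvat before Ibarra.
Full order: Lindqvist, Haddad, Ivanova, Kapoor, Ruiz, Okafor, Takahashi, Chaudhari, Horvat, Ibarra.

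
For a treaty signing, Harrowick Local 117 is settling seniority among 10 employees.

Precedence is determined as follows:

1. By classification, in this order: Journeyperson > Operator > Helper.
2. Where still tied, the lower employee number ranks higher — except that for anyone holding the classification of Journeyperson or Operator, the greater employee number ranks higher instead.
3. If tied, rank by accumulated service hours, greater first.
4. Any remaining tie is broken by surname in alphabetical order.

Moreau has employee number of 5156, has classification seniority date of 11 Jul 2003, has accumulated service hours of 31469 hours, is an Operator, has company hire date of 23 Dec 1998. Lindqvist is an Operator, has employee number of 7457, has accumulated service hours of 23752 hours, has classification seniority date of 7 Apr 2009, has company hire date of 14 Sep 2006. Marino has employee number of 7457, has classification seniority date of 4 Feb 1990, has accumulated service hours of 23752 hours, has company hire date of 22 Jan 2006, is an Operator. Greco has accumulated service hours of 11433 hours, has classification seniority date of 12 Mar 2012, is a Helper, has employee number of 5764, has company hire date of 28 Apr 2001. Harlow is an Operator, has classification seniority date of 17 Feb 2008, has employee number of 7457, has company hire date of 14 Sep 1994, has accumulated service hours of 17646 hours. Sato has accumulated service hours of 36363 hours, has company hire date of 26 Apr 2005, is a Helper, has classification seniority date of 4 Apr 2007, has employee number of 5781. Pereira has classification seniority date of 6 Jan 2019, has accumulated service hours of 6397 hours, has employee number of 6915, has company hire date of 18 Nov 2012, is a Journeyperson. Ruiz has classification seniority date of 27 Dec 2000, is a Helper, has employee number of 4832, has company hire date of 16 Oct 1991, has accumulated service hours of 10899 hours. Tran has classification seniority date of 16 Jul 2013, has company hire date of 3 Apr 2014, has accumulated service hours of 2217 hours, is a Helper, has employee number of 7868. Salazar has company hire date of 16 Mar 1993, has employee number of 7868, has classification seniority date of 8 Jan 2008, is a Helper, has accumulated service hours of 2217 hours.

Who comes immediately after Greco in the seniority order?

By classification: Pereira (Journeyperson); then Lindqvist, Marino, Harlow and Moreau (Operator); then Ruiz, Greco, Sato, Salazar and Tran (Helper).
Among Lindqvist, Marino, Harlow and Moreau, by employee number (higher first) (reversed rule for this group): Lindqvist, Marino and Harlow (7457) before Moreau (5156).
Among Lindqvist, Marino and Harlow, by accumulated service hours (higher first): Lindqvist and Marino (23752 hours) before Harlow (17646 hours).
Among Lindqvist and Marino, alphabetically by surname: Lindqvist before Marino.
Among Ruiz, Greco, Sato, Salazar and Tran, by employee number (lower first): Ruiz (4832) before Greco (5764) before Sato (5781) before Salazar and Tran (7868).
Salazar and Tran both have accumulated service hours 2217 hours, so the next rule applies.
Among Salazar and Tran, alphabetically by surname: Salazar before Tran.
Order: Pereira, Lindqvist, Marino, Harlow, Moreau, Ruiz, Greco, Sato, Salazar, Tran.

Sato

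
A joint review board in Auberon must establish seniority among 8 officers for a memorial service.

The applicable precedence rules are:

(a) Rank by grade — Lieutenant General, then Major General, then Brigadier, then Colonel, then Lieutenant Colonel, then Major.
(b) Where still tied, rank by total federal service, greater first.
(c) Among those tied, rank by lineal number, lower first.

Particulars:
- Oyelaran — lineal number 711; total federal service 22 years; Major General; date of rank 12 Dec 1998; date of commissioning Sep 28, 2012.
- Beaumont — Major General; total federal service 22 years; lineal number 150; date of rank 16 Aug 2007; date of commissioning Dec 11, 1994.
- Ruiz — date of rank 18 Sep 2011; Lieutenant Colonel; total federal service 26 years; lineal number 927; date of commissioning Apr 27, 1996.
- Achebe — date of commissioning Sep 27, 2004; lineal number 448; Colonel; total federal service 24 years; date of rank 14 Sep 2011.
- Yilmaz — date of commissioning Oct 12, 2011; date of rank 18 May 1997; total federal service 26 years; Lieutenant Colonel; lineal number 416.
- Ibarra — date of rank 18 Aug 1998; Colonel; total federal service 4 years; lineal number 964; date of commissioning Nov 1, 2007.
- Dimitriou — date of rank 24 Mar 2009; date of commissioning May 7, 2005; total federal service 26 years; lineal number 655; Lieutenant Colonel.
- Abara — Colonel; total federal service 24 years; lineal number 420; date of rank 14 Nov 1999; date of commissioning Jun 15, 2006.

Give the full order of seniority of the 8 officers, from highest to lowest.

Beaumont, Oyelaran, Abara, Achebe, Ibarra, Yilmaz, Dimitriou, Ruiz

By grade: Beaumont and Oyelaran (Major General); then Abara, Achebe and Ibarra (Colonel); then Yilmaz, Dimitriou and Ruiz (Lieutenant Colonel).
Beaumont and Oyelaran both have total federal service 22 years, so the next rule applies.
Among Beaumont and Oyelaran, by lineal number (lower first): Beaumont (150) before Oyelaran (711).
Among Abara, Achebe and Ibarra, by total federal service (higher first): Abara and Achebe (24 years) before Ibarra (4 years).
Among Abara and Achebe, by lineal number (lower first): Abara (420) before Achebe (448).
Yilmaz, Dimitriou and Ruiz all have total federal service 26 years, so the next rule applies.
Among Yilmaz, Dimitriou and Ruiz, by lineal number (lower first): Yilmaz (416) before Dimitriou (655) before Ruiz (927).
Full order: Beaumont, Oyelaran, Abara, Achebe, Ibarra, Yilmaz, Dimitriou, Ruiz.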